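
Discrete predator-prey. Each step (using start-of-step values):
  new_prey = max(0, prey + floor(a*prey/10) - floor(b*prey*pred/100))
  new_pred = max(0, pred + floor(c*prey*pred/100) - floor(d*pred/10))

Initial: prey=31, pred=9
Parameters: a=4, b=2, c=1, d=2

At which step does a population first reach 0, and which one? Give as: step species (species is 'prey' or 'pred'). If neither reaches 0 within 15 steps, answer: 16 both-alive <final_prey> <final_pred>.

Step 1: prey: 31+12-5=38; pred: 9+2-1=10
Step 2: prey: 38+15-7=46; pred: 10+3-2=11
Step 3: prey: 46+18-10=54; pred: 11+5-2=14
Step 4: prey: 54+21-15=60; pred: 14+7-2=19
Step 5: prey: 60+24-22=62; pred: 19+11-3=27
Step 6: prey: 62+24-33=53; pred: 27+16-5=38
Step 7: prey: 53+21-40=34; pred: 38+20-7=51
Step 8: prey: 34+13-34=13; pred: 51+17-10=58
Step 9: prey: 13+5-15=3; pred: 58+7-11=54
Step 10: prey: 3+1-3=1; pred: 54+1-10=45
Step 11: prey: 1+0-0=1; pred: 45+0-9=36
Step 12: prey: 1+0-0=1; pred: 36+0-7=29
Step 13: prey: 1+0-0=1; pred: 29+0-5=24
Step 14: prey: 1+0-0=1; pred: 24+0-4=20
Step 15: prey: 1+0-0=1; pred: 20+0-4=16
No extinction within 15 steps

Answer: 16 both-alive 1 16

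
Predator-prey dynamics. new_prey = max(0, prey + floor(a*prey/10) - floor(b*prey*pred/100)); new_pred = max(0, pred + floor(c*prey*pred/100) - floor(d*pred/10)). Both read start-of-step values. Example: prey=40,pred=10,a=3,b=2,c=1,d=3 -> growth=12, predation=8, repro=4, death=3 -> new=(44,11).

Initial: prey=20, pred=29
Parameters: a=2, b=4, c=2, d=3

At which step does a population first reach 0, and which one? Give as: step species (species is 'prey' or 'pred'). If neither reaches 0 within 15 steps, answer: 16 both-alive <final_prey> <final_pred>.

Answer: 2 prey

Derivation:
Step 1: prey: 20+4-23=1; pred: 29+11-8=32
Step 2: prey: 1+0-1=0; pred: 32+0-9=23
First extinction: prey at step 2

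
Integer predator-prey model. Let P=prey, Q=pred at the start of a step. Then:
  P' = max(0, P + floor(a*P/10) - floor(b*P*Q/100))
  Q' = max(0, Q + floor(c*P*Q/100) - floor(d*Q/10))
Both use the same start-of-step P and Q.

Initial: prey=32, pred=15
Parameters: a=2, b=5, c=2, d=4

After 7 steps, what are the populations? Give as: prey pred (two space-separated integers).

Step 1: prey: 32+6-24=14; pred: 15+9-6=18
Step 2: prey: 14+2-12=4; pred: 18+5-7=16
Step 3: prey: 4+0-3=1; pred: 16+1-6=11
Step 4: prey: 1+0-0=1; pred: 11+0-4=7
Step 5: prey: 1+0-0=1; pred: 7+0-2=5
Step 6: prey: 1+0-0=1; pred: 5+0-2=3
Step 7: prey: 1+0-0=1; pred: 3+0-1=2

Answer: 1 2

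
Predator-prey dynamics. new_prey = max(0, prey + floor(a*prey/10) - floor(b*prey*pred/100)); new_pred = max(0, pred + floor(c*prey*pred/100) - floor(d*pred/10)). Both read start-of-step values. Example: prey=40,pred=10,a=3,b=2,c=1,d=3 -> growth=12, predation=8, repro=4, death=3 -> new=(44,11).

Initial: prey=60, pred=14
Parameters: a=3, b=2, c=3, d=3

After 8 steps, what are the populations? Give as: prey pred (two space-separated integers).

Step 1: prey: 60+18-16=62; pred: 14+25-4=35
Step 2: prey: 62+18-43=37; pred: 35+65-10=90
Step 3: prey: 37+11-66=0; pred: 90+99-27=162
Step 4: prey: 0+0-0=0; pred: 162+0-48=114
Step 5: prey: 0+0-0=0; pred: 114+0-34=80
Step 6: prey: 0+0-0=0; pred: 80+0-24=56
Step 7: prey: 0+0-0=0; pred: 56+0-16=40
Step 8: prey: 0+0-0=0; pred: 40+0-12=28

Answer: 0 28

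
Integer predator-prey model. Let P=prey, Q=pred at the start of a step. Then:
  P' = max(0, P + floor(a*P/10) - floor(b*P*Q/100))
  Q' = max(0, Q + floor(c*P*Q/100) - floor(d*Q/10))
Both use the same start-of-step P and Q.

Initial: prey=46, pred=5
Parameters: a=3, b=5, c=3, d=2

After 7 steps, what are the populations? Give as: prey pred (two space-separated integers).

Step 1: prey: 46+13-11=48; pred: 5+6-1=10
Step 2: prey: 48+14-24=38; pred: 10+14-2=22
Step 3: prey: 38+11-41=8; pred: 22+25-4=43
Step 4: prey: 8+2-17=0; pred: 43+10-8=45
Step 5: prey: 0+0-0=0; pred: 45+0-9=36
Step 6: prey: 0+0-0=0; pred: 36+0-7=29
Step 7: prey: 0+0-0=0; pred: 29+0-5=24

Answer: 0 24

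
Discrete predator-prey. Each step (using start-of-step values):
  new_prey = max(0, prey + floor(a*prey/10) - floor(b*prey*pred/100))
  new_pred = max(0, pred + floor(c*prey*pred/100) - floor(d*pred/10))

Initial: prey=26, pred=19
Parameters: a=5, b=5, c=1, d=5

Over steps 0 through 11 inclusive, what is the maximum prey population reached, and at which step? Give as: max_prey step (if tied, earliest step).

Step 1: prey: 26+13-24=15; pred: 19+4-9=14
Step 2: prey: 15+7-10=12; pred: 14+2-7=9
Step 3: prey: 12+6-5=13; pred: 9+1-4=6
Step 4: prey: 13+6-3=16; pred: 6+0-3=3
Step 5: prey: 16+8-2=22; pred: 3+0-1=2
Step 6: prey: 22+11-2=31; pred: 2+0-1=1
Step 7: prey: 31+15-1=45; pred: 1+0-0=1
Step 8: prey: 45+22-2=65; pred: 1+0-0=1
Step 9: prey: 65+32-3=94; pred: 1+0-0=1
Step 10: prey: 94+47-4=137; pred: 1+0-0=1
Step 11: prey: 137+68-6=199; pred: 1+1-0=2
Max prey = 199 at step 11

Answer: 199 11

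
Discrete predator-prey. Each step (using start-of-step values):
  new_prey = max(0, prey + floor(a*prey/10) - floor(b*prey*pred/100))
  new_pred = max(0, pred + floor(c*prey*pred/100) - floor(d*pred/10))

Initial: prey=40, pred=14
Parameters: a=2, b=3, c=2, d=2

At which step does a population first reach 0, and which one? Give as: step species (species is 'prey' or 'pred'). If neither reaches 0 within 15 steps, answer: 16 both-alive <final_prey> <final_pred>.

Answer: 4 prey

Derivation:
Step 1: prey: 40+8-16=32; pred: 14+11-2=23
Step 2: prey: 32+6-22=16; pred: 23+14-4=33
Step 3: prey: 16+3-15=4; pred: 33+10-6=37
Step 4: prey: 4+0-4=0; pred: 37+2-7=32
First extinction: prey at step 4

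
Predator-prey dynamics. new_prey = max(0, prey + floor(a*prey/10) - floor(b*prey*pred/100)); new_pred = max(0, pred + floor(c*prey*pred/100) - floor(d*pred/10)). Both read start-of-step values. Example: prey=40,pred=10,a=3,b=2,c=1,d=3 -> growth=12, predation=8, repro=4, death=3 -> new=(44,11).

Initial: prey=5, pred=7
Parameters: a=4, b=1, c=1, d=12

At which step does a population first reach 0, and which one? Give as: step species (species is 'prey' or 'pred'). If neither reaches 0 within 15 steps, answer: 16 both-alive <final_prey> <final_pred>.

Step 1: prey: 5+2-0=7; pred: 7+0-8=0
First extinction: pred at step 1

Answer: 1 pred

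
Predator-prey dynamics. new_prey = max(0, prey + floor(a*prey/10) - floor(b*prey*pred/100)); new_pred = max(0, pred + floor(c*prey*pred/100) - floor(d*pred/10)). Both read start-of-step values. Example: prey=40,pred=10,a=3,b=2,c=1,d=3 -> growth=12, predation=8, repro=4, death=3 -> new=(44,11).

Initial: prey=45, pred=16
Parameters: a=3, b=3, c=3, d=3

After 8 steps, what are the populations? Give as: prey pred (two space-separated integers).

Step 1: prey: 45+13-21=37; pred: 16+21-4=33
Step 2: prey: 37+11-36=12; pred: 33+36-9=60
Step 3: prey: 12+3-21=0; pred: 60+21-18=63
Step 4: prey: 0+0-0=0; pred: 63+0-18=45
Step 5: prey: 0+0-0=0; pred: 45+0-13=32
Step 6: prey: 0+0-0=0; pred: 32+0-9=23
Step 7: prey: 0+0-0=0; pred: 23+0-6=17
Step 8: prey: 0+0-0=0; pred: 17+0-5=12

Answer: 0 12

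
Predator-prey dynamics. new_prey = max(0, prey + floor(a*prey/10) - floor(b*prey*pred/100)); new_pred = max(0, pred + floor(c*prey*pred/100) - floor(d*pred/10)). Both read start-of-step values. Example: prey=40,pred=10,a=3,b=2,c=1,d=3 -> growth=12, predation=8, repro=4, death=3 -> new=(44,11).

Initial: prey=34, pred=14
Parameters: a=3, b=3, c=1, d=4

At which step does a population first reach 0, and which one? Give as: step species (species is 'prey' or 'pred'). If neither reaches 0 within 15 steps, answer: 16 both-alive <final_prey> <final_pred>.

Step 1: prey: 34+10-14=30; pred: 14+4-5=13
Step 2: prey: 30+9-11=28; pred: 13+3-5=11
Step 3: prey: 28+8-9=27; pred: 11+3-4=10
Step 4: prey: 27+8-8=27; pred: 10+2-4=8
Step 5: prey: 27+8-6=29; pred: 8+2-3=7
Step 6: prey: 29+8-6=31; pred: 7+2-2=7
Step 7: prey: 31+9-6=34; pred: 7+2-2=7
Step 8: prey: 34+10-7=37; pred: 7+2-2=7
Step 9: prey: 37+11-7=41; pred: 7+2-2=7
Step 10: prey: 41+12-8=45; pred: 7+2-2=7
Step 11: prey: 45+13-9=49; pred: 7+3-2=8
Step 12: prey: 49+14-11=52; pred: 8+3-3=8
Step 13: prey: 52+15-12=55; pred: 8+4-3=9
Step 14: prey: 55+16-14=57; pred: 9+4-3=10
Step 15: prey: 57+17-17=57; pred: 10+5-4=11
No extinction within 15 steps

Answer: 16 both-alive 57 11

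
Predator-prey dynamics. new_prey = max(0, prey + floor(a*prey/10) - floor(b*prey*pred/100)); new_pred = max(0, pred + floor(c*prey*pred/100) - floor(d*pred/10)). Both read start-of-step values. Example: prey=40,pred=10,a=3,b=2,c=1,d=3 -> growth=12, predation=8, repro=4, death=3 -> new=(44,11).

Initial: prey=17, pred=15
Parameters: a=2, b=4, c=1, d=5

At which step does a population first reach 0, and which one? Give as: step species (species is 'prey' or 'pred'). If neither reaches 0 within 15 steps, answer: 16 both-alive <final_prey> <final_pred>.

Answer: 16 both-alive 48 1

Derivation:
Step 1: prey: 17+3-10=10; pred: 15+2-7=10
Step 2: prey: 10+2-4=8; pred: 10+1-5=6
Step 3: prey: 8+1-1=8; pred: 6+0-3=3
Step 4: prey: 8+1-0=9; pred: 3+0-1=2
Step 5: prey: 9+1-0=10; pred: 2+0-1=1
Step 6: prey: 10+2-0=12; pred: 1+0-0=1
Step 7: prey: 12+2-0=14; pred: 1+0-0=1
Step 8: prey: 14+2-0=16; pred: 1+0-0=1
Step 9: prey: 16+3-0=19; pred: 1+0-0=1
Step 10: prey: 19+3-0=22; pred: 1+0-0=1
Step 11: prey: 22+4-0=26; pred: 1+0-0=1
Step 12: prey: 26+5-1=30; pred: 1+0-0=1
Step 13: prey: 30+6-1=35; pred: 1+0-0=1
Step 14: prey: 35+7-1=41; pred: 1+0-0=1
Step 15: prey: 41+8-1=48; pred: 1+0-0=1
No extinction within 15 steps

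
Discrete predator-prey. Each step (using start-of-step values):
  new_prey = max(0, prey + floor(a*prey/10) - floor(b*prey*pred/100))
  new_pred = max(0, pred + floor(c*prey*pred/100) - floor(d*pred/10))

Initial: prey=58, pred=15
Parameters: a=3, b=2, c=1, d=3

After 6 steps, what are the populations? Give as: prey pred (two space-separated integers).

Answer: 11 29

Derivation:
Step 1: prey: 58+17-17=58; pred: 15+8-4=19
Step 2: prey: 58+17-22=53; pred: 19+11-5=25
Step 3: prey: 53+15-26=42; pred: 25+13-7=31
Step 4: prey: 42+12-26=28; pred: 31+13-9=35
Step 5: prey: 28+8-19=17; pred: 35+9-10=34
Step 6: prey: 17+5-11=11; pred: 34+5-10=29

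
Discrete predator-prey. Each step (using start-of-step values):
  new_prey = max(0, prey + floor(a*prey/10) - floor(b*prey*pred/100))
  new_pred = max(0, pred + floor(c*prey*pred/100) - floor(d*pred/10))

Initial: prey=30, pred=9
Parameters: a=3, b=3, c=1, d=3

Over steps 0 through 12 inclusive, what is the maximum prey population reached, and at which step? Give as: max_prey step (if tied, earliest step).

Answer: 35 5

Derivation:
Step 1: prey: 30+9-8=31; pred: 9+2-2=9
Step 2: prey: 31+9-8=32; pred: 9+2-2=9
Step 3: prey: 32+9-8=33; pred: 9+2-2=9
Step 4: prey: 33+9-8=34; pred: 9+2-2=9
Step 5: prey: 34+10-9=35; pred: 9+3-2=10
Step 6: prey: 35+10-10=35; pred: 10+3-3=10
Step 7: prey: 35+10-10=35; pred: 10+3-3=10
Step 8: prey: 35+10-10=35; pred: 10+3-3=10
Step 9: prey: 35+10-10=35; pred: 10+3-3=10
Step 10: prey: 35+10-10=35; pred: 10+3-3=10
Step 11: prey: 35+10-10=35; pred: 10+3-3=10
Step 12: prey: 35+10-10=35; pred: 10+3-3=10
Max prey = 35 at step 5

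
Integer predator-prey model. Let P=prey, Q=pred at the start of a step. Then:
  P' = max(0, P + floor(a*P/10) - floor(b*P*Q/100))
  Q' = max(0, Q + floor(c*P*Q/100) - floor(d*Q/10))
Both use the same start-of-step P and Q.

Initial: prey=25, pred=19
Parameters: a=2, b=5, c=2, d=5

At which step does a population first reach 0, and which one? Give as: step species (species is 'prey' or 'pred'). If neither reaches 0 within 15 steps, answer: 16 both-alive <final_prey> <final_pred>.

Step 1: prey: 25+5-23=7; pred: 19+9-9=19
Step 2: prey: 7+1-6=2; pred: 19+2-9=12
Step 3: prey: 2+0-1=1; pred: 12+0-6=6
Step 4: prey: 1+0-0=1; pred: 6+0-3=3
Step 5: prey: 1+0-0=1; pred: 3+0-1=2
Step 6: prey: 1+0-0=1; pred: 2+0-1=1
Step 7: prey: 1+0-0=1; pred: 1+0-0=1
Steps 8-15: state stable at prey=1, pred=1 (no change)
No extinction within 15 steps

Answer: 16 both-alive 1 1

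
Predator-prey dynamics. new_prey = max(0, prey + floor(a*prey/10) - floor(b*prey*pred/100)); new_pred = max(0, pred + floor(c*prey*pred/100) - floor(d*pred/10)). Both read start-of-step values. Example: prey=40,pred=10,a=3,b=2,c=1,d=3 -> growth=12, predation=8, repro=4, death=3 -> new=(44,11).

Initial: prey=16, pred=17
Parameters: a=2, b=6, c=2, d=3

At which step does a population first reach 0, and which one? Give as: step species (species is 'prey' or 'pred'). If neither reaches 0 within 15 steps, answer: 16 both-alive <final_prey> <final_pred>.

Step 1: prey: 16+3-16=3; pred: 17+5-5=17
Step 2: prey: 3+0-3=0; pred: 17+1-5=13
First extinction: prey at step 2

Answer: 2 prey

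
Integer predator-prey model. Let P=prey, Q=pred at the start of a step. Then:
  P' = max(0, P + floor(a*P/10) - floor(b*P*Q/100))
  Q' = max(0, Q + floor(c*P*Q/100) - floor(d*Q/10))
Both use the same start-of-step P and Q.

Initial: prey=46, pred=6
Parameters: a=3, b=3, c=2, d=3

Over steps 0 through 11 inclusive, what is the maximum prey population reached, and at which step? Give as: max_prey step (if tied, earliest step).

Answer: 51 1

Derivation:
Step 1: prey: 46+13-8=51; pred: 6+5-1=10
Step 2: prey: 51+15-15=51; pred: 10+10-3=17
Step 3: prey: 51+15-26=40; pred: 17+17-5=29
Step 4: prey: 40+12-34=18; pred: 29+23-8=44
Step 5: prey: 18+5-23=0; pred: 44+15-13=46
Step 6: prey: 0+0-0=0; pred: 46+0-13=33
Step 7: prey: 0+0-0=0; pred: 33+0-9=24
Step 8: prey: 0+0-0=0; pred: 24+0-7=17
Step 9: prey: 0+0-0=0; pred: 17+0-5=12
Step 10: prey: 0+0-0=0; pred: 12+0-3=9
Step 11: prey: 0+0-0=0; pred: 9+0-2=7
Max prey = 51 at step 1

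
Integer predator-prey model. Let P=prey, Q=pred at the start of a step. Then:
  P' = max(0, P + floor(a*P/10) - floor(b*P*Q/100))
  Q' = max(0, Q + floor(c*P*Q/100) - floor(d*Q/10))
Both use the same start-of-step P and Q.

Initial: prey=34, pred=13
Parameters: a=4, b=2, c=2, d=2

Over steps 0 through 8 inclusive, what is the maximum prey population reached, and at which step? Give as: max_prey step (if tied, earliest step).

Step 1: prey: 34+13-8=39; pred: 13+8-2=19
Step 2: prey: 39+15-14=40; pred: 19+14-3=30
Step 3: prey: 40+16-24=32; pred: 30+24-6=48
Step 4: prey: 32+12-30=14; pred: 48+30-9=69
Step 5: prey: 14+5-19=0; pred: 69+19-13=75
Step 6: prey: 0+0-0=0; pred: 75+0-15=60
Step 7: prey: 0+0-0=0; pred: 60+0-12=48
Step 8: prey: 0+0-0=0; pred: 48+0-9=39
Max prey = 40 at step 2

Answer: 40 2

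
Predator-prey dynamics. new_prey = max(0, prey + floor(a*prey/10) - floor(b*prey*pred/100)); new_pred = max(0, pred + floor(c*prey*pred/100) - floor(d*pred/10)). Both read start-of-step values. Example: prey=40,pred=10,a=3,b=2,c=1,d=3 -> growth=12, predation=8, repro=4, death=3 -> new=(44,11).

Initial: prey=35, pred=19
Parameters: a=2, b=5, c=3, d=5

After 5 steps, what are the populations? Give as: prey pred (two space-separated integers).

Answer: 0 3

Derivation:
Step 1: prey: 35+7-33=9; pred: 19+19-9=29
Step 2: prey: 9+1-13=0; pred: 29+7-14=22
Step 3: prey: 0+0-0=0; pred: 22+0-11=11
Step 4: prey: 0+0-0=0; pred: 11+0-5=6
Step 5: prey: 0+0-0=0; pred: 6+0-3=3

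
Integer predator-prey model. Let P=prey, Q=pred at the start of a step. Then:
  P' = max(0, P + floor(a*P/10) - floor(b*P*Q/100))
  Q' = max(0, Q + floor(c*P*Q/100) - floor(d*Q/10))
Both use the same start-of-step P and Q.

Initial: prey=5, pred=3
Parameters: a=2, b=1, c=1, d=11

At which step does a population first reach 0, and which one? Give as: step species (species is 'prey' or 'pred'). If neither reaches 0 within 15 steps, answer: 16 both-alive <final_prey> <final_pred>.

Step 1: prey: 5+1-0=6; pred: 3+0-3=0
First extinction: pred at step 1

Answer: 1 pred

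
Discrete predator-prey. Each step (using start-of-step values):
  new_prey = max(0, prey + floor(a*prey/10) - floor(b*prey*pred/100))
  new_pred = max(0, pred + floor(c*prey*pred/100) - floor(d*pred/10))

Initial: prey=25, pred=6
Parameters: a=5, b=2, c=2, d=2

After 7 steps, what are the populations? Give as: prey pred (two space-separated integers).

Answer: 0 112

Derivation:
Step 1: prey: 25+12-3=34; pred: 6+3-1=8
Step 2: prey: 34+17-5=46; pred: 8+5-1=12
Step 3: prey: 46+23-11=58; pred: 12+11-2=21
Step 4: prey: 58+29-24=63; pred: 21+24-4=41
Step 5: prey: 63+31-51=43; pred: 41+51-8=84
Step 6: prey: 43+21-72=0; pred: 84+72-16=140
Step 7: prey: 0+0-0=0; pred: 140+0-28=112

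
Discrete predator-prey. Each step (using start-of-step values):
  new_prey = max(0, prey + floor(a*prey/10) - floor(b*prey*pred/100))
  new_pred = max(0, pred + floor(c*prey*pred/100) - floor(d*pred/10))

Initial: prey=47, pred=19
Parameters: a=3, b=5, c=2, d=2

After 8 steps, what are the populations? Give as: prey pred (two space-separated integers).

Answer: 0 11

Derivation:
Step 1: prey: 47+14-44=17; pred: 19+17-3=33
Step 2: prey: 17+5-28=0; pred: 33+11-6=38
Step 3: prey: 0+0-0=0; pred: 38+0-7=31
Step 4: prey: 0+0-0=0; pred: 31+0-6=25
Step 5: prey: 0+0-0=0; pred: 25+0-5=20
Step 6: prey: 0+0-0=0; pred: 20+0-4=16
Step 7: prey: 0+0-0=0; pred: 16+0-3=13
Step 8: prey: 0+0-0=0; pred: 13+0-2=11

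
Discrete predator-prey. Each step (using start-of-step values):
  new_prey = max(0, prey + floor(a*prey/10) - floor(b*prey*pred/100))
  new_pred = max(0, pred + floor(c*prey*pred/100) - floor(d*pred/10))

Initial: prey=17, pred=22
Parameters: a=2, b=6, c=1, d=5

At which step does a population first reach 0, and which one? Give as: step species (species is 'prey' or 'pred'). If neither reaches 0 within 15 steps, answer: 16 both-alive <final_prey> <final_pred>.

Step 1: prey: 17+3-22=0; pred: 22+3-11=14
First extinction: prey at step 1

Answer: 1 prey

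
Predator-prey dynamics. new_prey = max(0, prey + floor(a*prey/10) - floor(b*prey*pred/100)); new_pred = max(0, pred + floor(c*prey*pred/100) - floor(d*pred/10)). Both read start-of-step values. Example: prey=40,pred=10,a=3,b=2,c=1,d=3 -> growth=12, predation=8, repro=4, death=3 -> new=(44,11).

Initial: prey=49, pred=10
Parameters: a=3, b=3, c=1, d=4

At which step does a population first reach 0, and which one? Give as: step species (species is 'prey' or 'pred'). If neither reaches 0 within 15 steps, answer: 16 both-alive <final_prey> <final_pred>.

Answer: 16 both-alive 49 10

Derivation:
Step 1: prey: 49+14-14=49; pred: 10+4-4=10
Steps 2-15: state stable at prey=49, pred=10 (no change)
No extinction within 15 steps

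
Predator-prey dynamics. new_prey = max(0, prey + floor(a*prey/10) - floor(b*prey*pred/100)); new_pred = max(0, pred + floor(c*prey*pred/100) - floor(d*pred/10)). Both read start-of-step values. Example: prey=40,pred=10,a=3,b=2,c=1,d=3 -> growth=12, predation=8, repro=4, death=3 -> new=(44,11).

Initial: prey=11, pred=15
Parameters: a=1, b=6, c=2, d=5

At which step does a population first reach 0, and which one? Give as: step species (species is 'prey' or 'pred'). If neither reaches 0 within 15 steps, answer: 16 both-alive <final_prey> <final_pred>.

Answer: 16 both-alive 2 1

Derivation:
Step 1: prey: 11+1-9=3; pred: 15+3-7=11
Step 2: prey: 3+0-1=2; pred: 11+0-5=6
Step 3: prey: 2+0-0=2; pred: 6+0-3=3
Step 4: prey: 2+0-0=2; pred: 3+0-1=2
Step 5: prey: 2+0-0=2; pred: 2+0-1=1
Step 6: prey: 2+0-0=2; pred: 1+0-0=1
Steps 7-15: state stable at prey=2, pred=1 (no change)
No extinction within 15 steps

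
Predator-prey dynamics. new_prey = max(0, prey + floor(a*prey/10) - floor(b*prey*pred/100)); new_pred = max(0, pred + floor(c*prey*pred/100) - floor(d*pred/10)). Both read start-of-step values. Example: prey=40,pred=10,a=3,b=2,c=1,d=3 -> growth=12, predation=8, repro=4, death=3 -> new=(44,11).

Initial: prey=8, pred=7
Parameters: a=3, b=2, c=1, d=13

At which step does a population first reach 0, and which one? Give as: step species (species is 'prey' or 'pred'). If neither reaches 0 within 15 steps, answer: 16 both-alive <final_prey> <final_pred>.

Answer: 1 pred

Derivation:
Step 1: prey: 8+2-1=9; pred: 7+0-9=0
First extinction: pred at step 1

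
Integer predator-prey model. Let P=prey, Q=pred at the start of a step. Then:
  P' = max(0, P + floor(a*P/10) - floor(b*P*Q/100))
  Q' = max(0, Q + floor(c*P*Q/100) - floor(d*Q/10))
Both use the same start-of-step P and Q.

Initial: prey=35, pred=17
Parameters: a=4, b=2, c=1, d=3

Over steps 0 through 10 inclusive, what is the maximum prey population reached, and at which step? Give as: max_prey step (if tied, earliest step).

Step 1: prey: 35+14-11=38; pred: 17+5-5=17
Step 2: prey: 38+15-12=41; pred: 17+6-5=18
Step 3: prey: 41+16-14=43; pred: 18+7-5=20
Step 4: prey: 43+17-17=43; pred: 20+8-6=22
Step 5: prey: 43+17-18=42; pred: 22+9-6=25
Step 6: prey: 42+16-21=37; pred: 25+10-7=28
Step 7: prey: 37+14-20=31; pred: 28+10-8=30
Step 8: prey: 31+12-18=25; pred: 30+9-9=30
Step 9: prey: 25+10-15=20; pred: 30+7-9=28
Step 10: prey: 20+8-11=17; pred: 28+5-8=25
Max prey = 43 at step 3

Answer: 43 3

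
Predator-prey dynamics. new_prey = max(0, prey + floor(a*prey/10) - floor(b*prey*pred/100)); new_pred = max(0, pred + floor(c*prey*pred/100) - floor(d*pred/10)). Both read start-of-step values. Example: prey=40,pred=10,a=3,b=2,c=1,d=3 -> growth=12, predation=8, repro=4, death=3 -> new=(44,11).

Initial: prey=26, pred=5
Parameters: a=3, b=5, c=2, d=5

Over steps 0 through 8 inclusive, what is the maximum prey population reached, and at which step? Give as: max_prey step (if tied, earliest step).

Answer: 32 4

Derivation:
Step 1: prey: 26+7-6=27; pred: 5+2-2=5
Step 2: prey: 27+8-6=29; pred: 5+2-2=5
Step 3: prey: 29+8-7=30; pred: 5+2-2=5
Step 4: prey: 30+9-7=32; pred: 5+3-2=6
Step 5: prey: 32+9-9=32; pred: 6+3-3=6
Step 6: prey: 32+9-9=32; pred: 6+3-3=6
Step 7: prey: 32+9-9=32; pred: 6+3-3=6
Step 8: prey: 32+9-9=32; pred: 6+3-3=6
Max prey = 32 at step 4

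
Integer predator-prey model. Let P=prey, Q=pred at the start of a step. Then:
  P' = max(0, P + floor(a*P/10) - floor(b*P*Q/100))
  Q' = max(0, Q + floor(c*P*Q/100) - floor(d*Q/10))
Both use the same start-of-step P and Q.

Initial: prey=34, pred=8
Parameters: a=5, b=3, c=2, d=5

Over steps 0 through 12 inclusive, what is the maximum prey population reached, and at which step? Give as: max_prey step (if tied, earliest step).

Answer: 60 3

Derivation:
Step 1: prey: 34+17-8=43; pred: 8+5-4=9
Step 2: prey: 43+21-11=53; pred: 9+7-4=12
Step 3: prey: 53+26-19=60; pred: 12+12-6=18
Step 4: prey: 60+30-32=58; pred: 18+21-9=30
Step 5: prey: 58+29-52=35; pred: 30+34-15=49
Step 6: prey: 35+17-51=1; pred: 49+34-24=59
Step 7: prey: 1+0-1=0; pred: 59+1-29=31
Step 8: prey: 0+0-0=0; pred: 31+0-15=16
Step 9: prey: 0+0-0=0; pred: 16+0-8=8
Step 10: prey: 0+0-0=0; pred: 8+0-4=4
Step 11: prey: 0+0-0=0; pred: 4+0-2=2
Step 12: prey: 0+0-0=0; pred: 2+0-1=1
Max prey = 60 at step 3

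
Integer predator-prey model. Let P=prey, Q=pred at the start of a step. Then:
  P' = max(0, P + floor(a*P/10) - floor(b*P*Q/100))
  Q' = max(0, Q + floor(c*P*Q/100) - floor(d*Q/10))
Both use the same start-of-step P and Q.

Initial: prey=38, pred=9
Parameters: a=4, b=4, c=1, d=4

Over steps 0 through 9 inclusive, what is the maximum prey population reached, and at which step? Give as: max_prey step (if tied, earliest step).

Answer: 47 5

Derivation:
Step 1: prey: 38+15-13=40; pred: 9+3-3=9
Step 2: prey: 40+16-14=42; pred: 9+3-3=9
Step 3: prey: 42+16-15=43; pred: 9+3-3=9
Step 4: prey: 43+17-15=45; pred: 9+3-3=9
Step 5: prey: 45+18-16=47; pred: 9+4-3=10
Step 6: prey: 47+18-18=47; pred: 10+4-4=10
Step 7: prey: 47+18-18=47; pred: 10+4-4=10
Step 8: prey: 47+18-18=47; pred: 10+4-4=10
Step 9: prey: 47+18-18=47; pred: 10+4-4=10
Max prey = 47 at step 5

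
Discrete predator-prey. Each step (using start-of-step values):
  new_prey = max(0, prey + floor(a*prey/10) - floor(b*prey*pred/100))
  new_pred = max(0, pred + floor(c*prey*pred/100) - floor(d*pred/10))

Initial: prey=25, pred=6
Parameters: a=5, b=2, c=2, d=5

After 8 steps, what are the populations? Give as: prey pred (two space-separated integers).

Answer: 0 91

Derivation:
Step 1: prey: 25+12-3=34; pred: 6+3-3=6
Step 2: prey: 34+17-4=47; pred: 6+4-3=7
Step 3: prey: 47+23-6=64; pred: 7+6-3=10
Step 4: prey: 64+32-12=84; pred: 10+12-5=17
Step 5: prey: 84+42-28=98; pred: 17+28-8=37
Step 6: prey: 98+49-72=75; pred: 37+72-18=91
Step 7: prey: 75+37-136=0; pred: 91+136-45=182
Step 8: prey: 0+0-0=0; pred: 182+0-91=91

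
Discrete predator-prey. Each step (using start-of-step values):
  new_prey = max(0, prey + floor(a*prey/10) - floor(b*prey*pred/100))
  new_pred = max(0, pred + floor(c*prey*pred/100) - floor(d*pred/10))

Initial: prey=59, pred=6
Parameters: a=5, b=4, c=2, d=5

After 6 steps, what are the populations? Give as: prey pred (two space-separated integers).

Step 1: prey: 59+29-14=74; pred: 6+7-3=10
Step 2: prey: 74+37-29=82; pred: 10+14-5=19
Step 3: prey: 82+41-62=61; pred: 19+31-9=41
Step 4: prey: 61+30-100=0; pred: 41+50-20=71
Step 5: prey: 0+0-0=0; pred: 71+0-35=36
Step 6: prey: 0+0-0=0; pred: 36+0-18=18

Answer: 0 18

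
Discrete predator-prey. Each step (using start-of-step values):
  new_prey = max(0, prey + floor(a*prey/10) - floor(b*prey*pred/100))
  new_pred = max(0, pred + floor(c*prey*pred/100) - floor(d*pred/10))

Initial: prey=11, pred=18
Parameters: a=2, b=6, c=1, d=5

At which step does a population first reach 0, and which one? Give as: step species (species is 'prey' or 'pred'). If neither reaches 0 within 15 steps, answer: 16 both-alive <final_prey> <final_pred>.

Step 1: prey: 11+2-11=2; pred: 18+1-9=10
Step 2: prey: 2+0-1=1; pred: 10+0-5=5
Step 3: prey: 1+0-0=1; pred: 5+0-2=3
Step 4: prey: 1+0-0=1; pred: 3+0-1=2
Step 5: prey: 1+0-0=1; pred: 2+0-1=1
Step 6: prey: 1+0-0=1; pred: 1+0-0=1
Steps 7-15: state stable at prey=1, pred=1 (no change)
No extinction within 15 steps

Answer: 16 both-alive 1 1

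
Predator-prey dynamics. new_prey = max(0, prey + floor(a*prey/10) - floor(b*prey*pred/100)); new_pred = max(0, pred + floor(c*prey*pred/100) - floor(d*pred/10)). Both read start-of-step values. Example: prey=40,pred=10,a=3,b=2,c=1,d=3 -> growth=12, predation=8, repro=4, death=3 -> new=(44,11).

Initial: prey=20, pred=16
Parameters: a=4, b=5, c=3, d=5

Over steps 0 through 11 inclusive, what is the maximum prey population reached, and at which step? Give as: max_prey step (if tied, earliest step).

Step 1: prey: 20+8-16=12; pred: 16+9-8=17
Step 2: prey: 12+4-10=6; pred: 17+6-8=15
Step 3: prey: 6+2-4=4; pred: 15+2-7=10
Step 4: prey: 4+1-2=3; pred: 10+1-5=6
Step 5: prey: 3+1-0=4; pred: 6+0-3=3
Step 6: prey: 4+1-0=5; pred: 3+0-1=2
Step 7: prey: 5+2-0=7; pred: 2+0-1=1
Step 8: prey: 7+2-0=9; pred: 1+0-0=1
Step 9: prey: 9+3-0=12; pred: 1+0-0=1
Step 10: prey: 12+4-0=16; pred: 1+0-0=1
Step 11: prey: 16+6-0=22; pred: 1+0-0=1
Max prey = 22 at step 11

Answer: 22 11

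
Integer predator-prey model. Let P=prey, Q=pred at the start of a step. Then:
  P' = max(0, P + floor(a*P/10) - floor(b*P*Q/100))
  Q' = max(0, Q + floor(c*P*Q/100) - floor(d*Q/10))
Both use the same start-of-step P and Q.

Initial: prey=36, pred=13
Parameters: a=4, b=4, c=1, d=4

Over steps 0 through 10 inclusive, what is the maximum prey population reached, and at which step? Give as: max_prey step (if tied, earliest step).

Answer: 55 10

Derivation:
Step 1: prey: 36+14-18=32; pred: 13+4-5=12
Step 2: prey: 32+12-15=29; pred: 12+3-4=11
Step 3: prey: 29+11-12=28; pred: 11+3-4=10
Step 4: prey: 28+11-11=28; pred: 10+2-4=8
Step 5: prey: 28+11-8=31; pred: 8+2-3=7
Step 6: prey: 31+12-8=35; pred: 7+2-2=7
Step 7: prey: 35+14-9=40; pred: 7+2-2=7
Step 8: prey: 40+16-11=45; pred: 7+2-2=7
Step 9: prey: 45+18-12=51; pred: 7+3-2=8
Step 10: prey: 51+20-16=55; pred: 8+4-3=9
Max prey = 55 at step 10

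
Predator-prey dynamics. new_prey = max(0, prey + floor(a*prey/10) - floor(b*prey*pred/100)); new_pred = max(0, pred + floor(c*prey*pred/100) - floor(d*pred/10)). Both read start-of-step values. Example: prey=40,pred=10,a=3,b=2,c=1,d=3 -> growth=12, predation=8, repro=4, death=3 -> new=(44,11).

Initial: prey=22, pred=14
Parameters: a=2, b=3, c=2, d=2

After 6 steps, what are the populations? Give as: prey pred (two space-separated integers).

Answer: 1 14

Derivation:
Step 1: prey: 22+4-9=17; pred: 14+6-2=18
Step 2: prey: 17+3-9=11; pred: 18+6-3=21
Step 3: prey: 11+2-6=7; pred: 21+4-4=21
Step 4: prey: 7+1-4=4; pred: 21+2-4=19
Step 5: prey: 4+0-2=2; pred: 19+1-3=17
Step 6: prey: 2+0-1=1; pred: 17+0-3=14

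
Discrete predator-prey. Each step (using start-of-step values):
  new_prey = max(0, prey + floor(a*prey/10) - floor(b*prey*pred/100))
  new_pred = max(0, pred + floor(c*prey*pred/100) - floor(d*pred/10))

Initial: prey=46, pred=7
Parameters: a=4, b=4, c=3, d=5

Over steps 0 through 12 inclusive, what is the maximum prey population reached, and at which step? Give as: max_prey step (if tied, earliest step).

Answer: 52 1

Derivation:
Step 1: prey: 46+18-12=52; pred: 7+9-3=13
Step 2: prey: 52+20-27=45; pred: 13+20-6=27
Step 3: prey: 45+18-48=15; pred: 27+36-13=50
Step 4: prey: 15+6-30=0; pred: 50+22-25=47
Step 5: prey: 0+0-0=0; pred: 47+0-23=24
Step 6: prey: 0+0-0=0; pred: 24+0-12=12
Step 7: prey: 0+0-0=0; pred: 12+0-6=6
Step 8: prey: 0+0-0=0; pred: 6+0-3=3
Step 9: prey: 0+0-0=0; pred: 3+0-1=2
Step 10: prey: 0+0-0=0; pred: 2+0-1=1
Step 11: prey: 0+0-0=0; pred: 1+0-0=1
Step 12: prey: 0+0-0=0; pred: 1+0-0=1
Max prey = 52 at step 1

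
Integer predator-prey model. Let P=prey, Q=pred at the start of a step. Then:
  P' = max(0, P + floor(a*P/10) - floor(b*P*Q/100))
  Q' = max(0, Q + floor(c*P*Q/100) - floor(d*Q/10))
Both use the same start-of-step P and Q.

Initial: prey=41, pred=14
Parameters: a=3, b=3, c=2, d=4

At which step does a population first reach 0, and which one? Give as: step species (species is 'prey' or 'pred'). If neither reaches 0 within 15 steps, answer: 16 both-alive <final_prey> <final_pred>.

Answer: 16 both-alive 2 2

Derivation:
Step 1: prey: 41+12-17=36; pred: 14+11-5=20
Step 2: prey: 36+10-21=25; pred: 20+14-8=26
Step 3: prey: 25+7-19=13; pred: 26+13-10=29
Step 4: prey: 13+3-11=5; pred: 29+7-11=25
Step 5: prey: 5+1-3=3; pred: 25+2-10=17
Step 6: prey: 3+0-1=2; pred: 17+1-6=12
Step 7: prey: 2+0-0=2; pred: 12+0-4=8
Step 8: prey: 2+0-0=2; pred: 8+0-3=5
Step 9: prey: 2+0-0=2; pred: 5+0-2=3
Step 10: prey: 2+0-0=2; pred: 3+0-1=2
Step 11: prey: 2+0-0=2; pred: 2+0-0=2
Steps 12-15: state stable at prey=2, pred=2 (no change)
No extinction within 15 steps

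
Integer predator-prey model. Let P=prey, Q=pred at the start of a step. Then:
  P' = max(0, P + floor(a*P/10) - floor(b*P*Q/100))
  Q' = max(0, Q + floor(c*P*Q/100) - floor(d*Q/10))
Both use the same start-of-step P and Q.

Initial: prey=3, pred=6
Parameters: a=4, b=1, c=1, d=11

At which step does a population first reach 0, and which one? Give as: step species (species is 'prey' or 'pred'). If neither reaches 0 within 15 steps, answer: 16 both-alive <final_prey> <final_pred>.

Answer: 1 pred

Derivation:
Step 1: prey: 3+1-0=4; pred: 6+0-6=0
First extinction: pred at step 1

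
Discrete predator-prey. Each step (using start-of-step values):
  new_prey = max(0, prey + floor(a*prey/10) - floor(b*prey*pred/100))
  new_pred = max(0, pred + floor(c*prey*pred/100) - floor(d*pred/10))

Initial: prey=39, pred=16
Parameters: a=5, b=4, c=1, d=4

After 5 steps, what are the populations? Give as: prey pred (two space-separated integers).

Answer: 28 9

Derivation:
Step 1: prey: 39+19-24=34; pred: 16+6-6=16
Step 2: prey: 34+17-21=30; pred: 16+5-6=15
Step 3: prey: 30+15-18=27; pred: 15+4-6=13
Step 4: prey: 27+13-14=26; pred: 13+3-5=11
Step 5: prey: 26+13-11=28; pred: 11+2-4=9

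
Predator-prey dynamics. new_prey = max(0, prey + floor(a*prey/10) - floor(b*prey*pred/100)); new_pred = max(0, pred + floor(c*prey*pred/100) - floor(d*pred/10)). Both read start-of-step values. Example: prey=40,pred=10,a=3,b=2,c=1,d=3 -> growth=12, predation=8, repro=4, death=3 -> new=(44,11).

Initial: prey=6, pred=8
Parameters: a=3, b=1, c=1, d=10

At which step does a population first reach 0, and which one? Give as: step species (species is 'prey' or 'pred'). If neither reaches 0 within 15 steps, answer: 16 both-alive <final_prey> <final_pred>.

Answer: 1 pred

Derivation:
Step 1: prey: 6+1-0=7; pred: 8+0-8=0
First extinction: pred at step 1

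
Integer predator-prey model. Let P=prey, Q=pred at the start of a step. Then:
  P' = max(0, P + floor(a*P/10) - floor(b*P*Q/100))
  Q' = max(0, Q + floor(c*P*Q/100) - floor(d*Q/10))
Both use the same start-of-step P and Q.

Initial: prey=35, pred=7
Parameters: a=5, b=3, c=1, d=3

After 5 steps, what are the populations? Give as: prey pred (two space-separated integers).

Step 1: prey: 35+17-7=45; pred: 7+2-2=7
Step 2: prey: 45+22-9=58; pred: 7+3-2=8
Step 3: prey: 58+29-13=74; pred: 8+4-2=10
Step 4: prey: 74+37-22=89; pred: 10+7-3=14
Step 5: prey: 89+44-37=96; pred: 14+12-4=22

Answer: 96 22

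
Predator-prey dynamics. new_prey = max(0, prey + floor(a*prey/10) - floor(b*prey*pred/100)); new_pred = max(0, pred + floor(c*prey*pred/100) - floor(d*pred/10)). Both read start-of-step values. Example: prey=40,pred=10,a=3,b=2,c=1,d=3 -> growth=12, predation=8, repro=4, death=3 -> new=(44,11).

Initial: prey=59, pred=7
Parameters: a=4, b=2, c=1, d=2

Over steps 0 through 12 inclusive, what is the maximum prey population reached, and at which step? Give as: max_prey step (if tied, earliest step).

Answer: 98 3

Derivation:
Step 1: prey: 59+23-8=74; pred: 7+4-1=10
Step 2: prey: 74+29-14=89; pred: 10+7-2=15
Step 3: prey: 89+35-26=98; pred: 15+13-3=25
Step 4: prey: 98+39-49=88; pred: 25+24-5=44
Step 5: prey: 88+35-77=46; pred: 44+38-8=74
Step 6: prey: 46+18-68=0; pred: 74+34-14=94
Step 7: prey: 0+0-0=0; pred: 94+0-18=76
Step 8: prey: 0+0-0=0; pred: 76+0-15=61
Step 9: prey: 0+0-0=0; pred: 61+0-12=49
Step 10: prey: 0+0-0=0; pred: 49+0-9=40
Step 11: prey: 0+0-0=0; pred: 40+0-8=32
Step 12: prey: 0+0-0=0; pred: 32+0-6=26
Max prey = 98 at step 3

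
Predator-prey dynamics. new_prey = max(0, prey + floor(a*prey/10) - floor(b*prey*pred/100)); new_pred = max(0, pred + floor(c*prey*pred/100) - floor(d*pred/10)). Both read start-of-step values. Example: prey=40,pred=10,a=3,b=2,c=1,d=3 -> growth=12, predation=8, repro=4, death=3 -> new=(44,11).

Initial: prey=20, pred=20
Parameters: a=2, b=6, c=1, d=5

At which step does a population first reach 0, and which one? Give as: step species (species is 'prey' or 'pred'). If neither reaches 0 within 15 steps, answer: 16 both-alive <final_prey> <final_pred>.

Step 1: prey: 20+4-24=0; pred: 20+4-10=14
First extinction: prey at step 1

Answer: 1 prey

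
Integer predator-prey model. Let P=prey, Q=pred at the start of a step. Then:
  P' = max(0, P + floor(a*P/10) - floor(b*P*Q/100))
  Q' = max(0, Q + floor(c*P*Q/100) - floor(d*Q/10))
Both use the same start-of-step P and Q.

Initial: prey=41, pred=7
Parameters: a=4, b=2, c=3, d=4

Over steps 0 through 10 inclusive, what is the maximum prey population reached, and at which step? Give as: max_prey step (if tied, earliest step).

Answer: 59 2

Derivation:
Step 1: prey: 41+16-5=52; pred: 7+8-2=13
Step 2: prey: 52+20-13=59; pred: 13+20-5=28
Step 3: prey: 59+23-33=49; pred: 28+49-11=66
Step 4: prey: 49+19-64=4; pred: 66+97-26=137
Step 5: prey: 4+1-10=0; pred: 137+16-54=99
Step 6: prey: 0+0-0=0; pred: 99+0-39=60
Step 7: prey: 0+0-0=0; pred: 60+0-24=36
Step 8: prey: 0+0-0=0; pred: 36+0-14=22
Step 9: prey: 0+0-0=0; pred: 22+0-8=14
Step 10: prey: 0+0-0=0; pred: 14+0-5=9
Max prey = 59 at step 2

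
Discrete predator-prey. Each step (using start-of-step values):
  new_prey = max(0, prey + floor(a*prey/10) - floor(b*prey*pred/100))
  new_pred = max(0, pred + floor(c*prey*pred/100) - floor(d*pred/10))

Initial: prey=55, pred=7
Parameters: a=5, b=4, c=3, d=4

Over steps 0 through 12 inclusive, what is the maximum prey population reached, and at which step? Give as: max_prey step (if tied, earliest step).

Step 1: prey: 55+27-15=67; pred: 7+11-2=16
Step 2: prey: 67+33-42=58; pred: 16+32-6=42
Step 3: prey: 58+29-97=0; pred: 42+73-16=99
Step 4: prey: 0+0-0=0; pred: 99+0-39=60
Step 5: prey: 0+0-0=0; pred: 60+0-24=36
Step 6: prey: 0+0-0=0; pred: 36+0-14=22
Step 7: prey: 0+0-0=0; pred: 22+0-8=14
Step 8: prey: 0+0-0=0; pred: 14+0-5=9
Step 9: prey: 0+0-0=0; pred: 9+0-3=6
Step 10: prey: 0+0-0=0; pred: 6+0-2=4
Step 11: prey: 0+0-0=0; pred: 4+0-1=3
Step 12: prey: 0+0-0=0; pred: 3+0-1=2
Max prey = 67 at step 1

Answer: 67 1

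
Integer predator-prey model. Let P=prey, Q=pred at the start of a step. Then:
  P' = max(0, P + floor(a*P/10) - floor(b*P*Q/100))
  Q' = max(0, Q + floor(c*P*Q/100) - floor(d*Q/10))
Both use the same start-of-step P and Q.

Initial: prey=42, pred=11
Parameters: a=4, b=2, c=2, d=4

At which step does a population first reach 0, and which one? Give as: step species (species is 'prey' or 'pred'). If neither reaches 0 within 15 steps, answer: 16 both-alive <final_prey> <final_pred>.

Step 1: prey: 42+16-9=49; pred: 11+9-4=16
Step 2: prey: 49+19-15=53; pred: 16+15-6=25
Step 3: prey: 53+21-26=48; pred: 25+26-10=41
Step 4: prey: 48+19-39=28; pred: 41+39-16=64
Step 5: prey: 28+11-35=4; pred: 64+35-25=74
Step 6: prey: 4+1-5=0; pred: 74+5-29=50
First extinction: prey at step 6

Answer: 6 prey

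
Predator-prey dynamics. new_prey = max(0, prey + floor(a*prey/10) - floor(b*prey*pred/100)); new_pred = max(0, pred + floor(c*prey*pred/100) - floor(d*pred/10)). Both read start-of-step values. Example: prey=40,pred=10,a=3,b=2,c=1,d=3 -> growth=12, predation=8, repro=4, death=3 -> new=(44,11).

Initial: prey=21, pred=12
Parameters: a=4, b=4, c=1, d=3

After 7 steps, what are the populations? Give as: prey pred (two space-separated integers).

Step 1: prey: 21+8-10=19; pred: 12+2-3=11
Step 2: prey: 19+7-8=18; pred: 11+2-3=10
Step 3: prey: 18+7-7=18; pred: 10+1-3=8
Step 4: prey: 18+7-5=20; pred: 8+1-2=7
Step 5: prey: 20+8-5=23; pred: 7+1-2=6
Step 6: prey: 23+9-5=27; pred: 6+1-1=6
Step 7: prey: 27+10-6=31; pred: 6+1-1=6

Answer: 31 6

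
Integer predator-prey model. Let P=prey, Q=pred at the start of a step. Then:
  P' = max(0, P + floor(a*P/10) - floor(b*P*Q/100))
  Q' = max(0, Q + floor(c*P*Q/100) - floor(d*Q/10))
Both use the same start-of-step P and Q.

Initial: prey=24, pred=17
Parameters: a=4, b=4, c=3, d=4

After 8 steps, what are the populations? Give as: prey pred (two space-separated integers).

Answer: 1 3

Derivation:
Step 1: prey: 24+9-16=17; pred: 17+12-6=23
Step 2: prey: 17+6-15=8; pred: 23+11-9=25
Step 3: prey: 8+3-8=3; pred: 25+6-10=21
Step 4: prey: 3+1-2=2; pred: 21+1-8=14
Step 5: prey: 2+0-1=1; pred: 14+0-5=9
Step 6: prey: 1+0-0=1; pred: 9+0-3=6
Step 7: prey: 1+0-0=1; pred: 6+0-2=4
Step 8: prey: 1+0-0=1; pred: 4+0-1=3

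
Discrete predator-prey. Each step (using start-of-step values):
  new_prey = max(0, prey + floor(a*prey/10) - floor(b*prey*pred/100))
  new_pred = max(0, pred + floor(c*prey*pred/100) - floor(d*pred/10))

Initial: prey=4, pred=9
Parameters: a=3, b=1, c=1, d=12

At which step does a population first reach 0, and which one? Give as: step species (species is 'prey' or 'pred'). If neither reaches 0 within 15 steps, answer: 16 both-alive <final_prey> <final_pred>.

Step 1: prey: 4+1-0=5; pred: 9+0-10=0
First extinction: pred at step 1

Answer: 1 pred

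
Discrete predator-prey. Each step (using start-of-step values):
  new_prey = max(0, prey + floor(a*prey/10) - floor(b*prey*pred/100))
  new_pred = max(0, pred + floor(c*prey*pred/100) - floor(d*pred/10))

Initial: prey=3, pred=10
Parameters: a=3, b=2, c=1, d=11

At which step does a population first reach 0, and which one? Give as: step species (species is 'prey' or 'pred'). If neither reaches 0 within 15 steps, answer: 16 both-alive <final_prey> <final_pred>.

Answer: 1 pred

Derivation:
Step 1: prey: 3+0-0=3; pred: 10+0-11=0
First extinction: pred at step 1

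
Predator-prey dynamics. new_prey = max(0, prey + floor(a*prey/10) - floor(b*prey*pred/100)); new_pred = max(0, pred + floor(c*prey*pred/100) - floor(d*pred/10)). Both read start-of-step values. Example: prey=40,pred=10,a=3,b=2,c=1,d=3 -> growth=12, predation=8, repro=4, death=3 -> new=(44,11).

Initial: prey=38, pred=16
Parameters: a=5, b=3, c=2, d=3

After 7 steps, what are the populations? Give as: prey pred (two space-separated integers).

Answer: 1 17

Derivation:
Step 1: prey: 38+19-18=39; pred: 16+12-4=24
Step 2: prey: 39+19-28=30; pred: 24+18-7=35
Step 3: prey: 30+15-31=14; pred: 35+21-10=46
Step 4: prey: 14+7-19=2; pred: 46+12-13=45
Step 5: prey: 2+1-2=1; pred: 45+1-13=33
Step 6: prey: 1+0-0=1; pred: 33+0-9=24
Step 7: prey: 1+0-0=1; pred: 24+0-7=17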